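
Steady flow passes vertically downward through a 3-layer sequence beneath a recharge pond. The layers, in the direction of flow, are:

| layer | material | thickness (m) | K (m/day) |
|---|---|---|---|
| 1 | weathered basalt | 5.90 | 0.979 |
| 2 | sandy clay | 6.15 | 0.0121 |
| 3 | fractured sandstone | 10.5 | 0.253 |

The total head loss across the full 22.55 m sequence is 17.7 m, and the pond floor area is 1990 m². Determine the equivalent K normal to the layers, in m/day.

0.0406

Flow is perpendicular to layering, so the layers act in series and the equivalent K is the thickness-weighted harmonic mean.
Total thickness L = 5.90 + 6.15 + 10.5 = 22.55 m.
Σ(b_i/K_i) = 5.90/0.979 + 6.15/0.0121 + 10.5/0.253 = 555.8 d.
K_eq = L / Σ(b_i/K_i) = 22.55 / 555.8 = 0.04057 m/day.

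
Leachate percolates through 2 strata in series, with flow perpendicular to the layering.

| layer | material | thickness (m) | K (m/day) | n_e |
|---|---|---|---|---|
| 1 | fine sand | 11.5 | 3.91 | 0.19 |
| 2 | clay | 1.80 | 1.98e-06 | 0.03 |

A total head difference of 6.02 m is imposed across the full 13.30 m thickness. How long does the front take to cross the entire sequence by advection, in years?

With flow normal to the layers, continuity requires the same specific discharge q through every layer.
Σ(b_i/K_i) = 11.5/3.91 + 1.80/1.98e-06 = 9.091e+05 d.
q = Δh / Σ(b_i/K_i) = 6.02 / 9.091e+05 = 6.622e-06 m/day.
In each layer the seepage velocity is v_i = q/n_i, so the layer transit time is t_i = b_i·n_i / q:
  layer 1 (fine sand): t_1 = 11.5 × 0.19 / 6.622e-06 = 3.300e+05 d
  layer 2 (clay): t_2 = 1.80 × 0.03 / 6.622e-06 = 8155 d
Total t = Σ t_i = 3.381e+05 days = 925.7 years.

926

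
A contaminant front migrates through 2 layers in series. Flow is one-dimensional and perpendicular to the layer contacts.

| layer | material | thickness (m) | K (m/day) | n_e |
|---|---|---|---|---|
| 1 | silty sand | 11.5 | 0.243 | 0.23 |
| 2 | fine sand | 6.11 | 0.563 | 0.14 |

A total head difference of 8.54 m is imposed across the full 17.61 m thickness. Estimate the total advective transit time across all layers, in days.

With flow normal to the layers, continuity requires the same specific discharge q through every layer.
Σ(b_i/K_i) = 11.5/0.243 + 6.11/0.563 = 58.18 d.
q = Δh / Σ(b_i/K_i) = 8.54 / 58.18 = 0.1468 m/day.
In each layer the seepage velocity is v_i = q/n_i, so the layer transit time is t_i = b_i·n_i / q:
  layer 1 (silty sand): t_1 = 11.5 × 0.23 / 0.1468 = 18.02 d
  layer 2 (fine sand): t_2 = 6.11 × 0.14 / 0.1468 = 5.827 d
Total t = Σ t_i = 23.85 days.

23.8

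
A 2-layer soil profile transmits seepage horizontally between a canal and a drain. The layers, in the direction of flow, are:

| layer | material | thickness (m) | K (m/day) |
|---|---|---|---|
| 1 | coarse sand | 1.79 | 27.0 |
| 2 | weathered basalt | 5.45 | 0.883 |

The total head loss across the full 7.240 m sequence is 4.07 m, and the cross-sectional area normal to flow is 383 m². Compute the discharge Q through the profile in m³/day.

Flow is perpendicular to layering, so the layers act in series and the equivalent K is the thickness-weighted harmonic mean.
Total thickness L = 1.79 + 5.45 = 7.240 m.
Σ(b_i/K_i) = 1.79/27.0 + 5.45/0.883 = 6.238 d.
K_eq = L / Σ(b_i/K_i) = 7.240 / 6.238 = 1.161 m/day.
Q = K_eq · A · (Δh/L) = 1.161 × 383 × (4.07/7.240) = 249.9 m³/day.

250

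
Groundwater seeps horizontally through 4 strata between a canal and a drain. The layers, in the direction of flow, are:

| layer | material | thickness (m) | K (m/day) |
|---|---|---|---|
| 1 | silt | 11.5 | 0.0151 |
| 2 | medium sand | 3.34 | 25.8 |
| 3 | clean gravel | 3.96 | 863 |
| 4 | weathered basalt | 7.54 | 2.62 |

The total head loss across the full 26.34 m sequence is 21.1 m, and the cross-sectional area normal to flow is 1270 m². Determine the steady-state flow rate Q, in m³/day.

Flow is perpendicular to layering, so the layers act in series and the equivalent K is the thickness-weighted harmonic mean.
Total thickness L = 11.5 + 3.34 + 3.96 + 7.54 = 26.34 m.
Σ(b_i/K_i) = 11.5/0.0151 + 3.34/25.8 + 3.96/863 + 7.54/2.62 = 764.6 d.
K_eq = L / Σ(b_i/K_i) = 26.34 / 764.6 = 0.03445 m/day.
Q = K_eq · A · (Δh/L) = 0.03445 × 1270 × (21.1/26.34) = 35.05 m³/day.

35.0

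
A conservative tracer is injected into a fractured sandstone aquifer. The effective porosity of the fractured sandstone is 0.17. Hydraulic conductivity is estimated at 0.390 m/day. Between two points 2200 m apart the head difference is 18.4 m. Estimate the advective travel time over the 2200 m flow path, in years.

Hydraulic gradient i = Δh / L = 18.4 / 2200 = 0.008364.
Darcy flux q = K · i = 0.3900 × 0.008364 = 0.003262 m/day.
Seepage velocity v = q / n_e = 0.003262 / 0.17 = 0.01919 m/day.
Travel time t = L / v = 2200 / 0.01919 = 1.147e+05 days = 313.9 years.

314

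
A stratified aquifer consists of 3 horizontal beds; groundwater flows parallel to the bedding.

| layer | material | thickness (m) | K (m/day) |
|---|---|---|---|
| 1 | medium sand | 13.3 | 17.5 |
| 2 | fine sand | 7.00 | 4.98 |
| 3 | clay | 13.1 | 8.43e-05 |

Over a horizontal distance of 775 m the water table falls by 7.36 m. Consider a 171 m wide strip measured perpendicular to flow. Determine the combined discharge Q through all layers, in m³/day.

435

Flow is parallel to layering, so each bed carries its own Darcy discharge and the transmissivities add.
Σ(K_i·b_i) = 17.5×13.3 + 4.98×7.00 + 8.43e-05×13.1 = 267.6 m²/day.
Hydraulic gradient i = Δh / L = 7.36 / 775 = 0.009497.
Q = Σ(K_i·b_i) · W · i = 267.6 × 171 × 0.009497 = 434.6 m³/day.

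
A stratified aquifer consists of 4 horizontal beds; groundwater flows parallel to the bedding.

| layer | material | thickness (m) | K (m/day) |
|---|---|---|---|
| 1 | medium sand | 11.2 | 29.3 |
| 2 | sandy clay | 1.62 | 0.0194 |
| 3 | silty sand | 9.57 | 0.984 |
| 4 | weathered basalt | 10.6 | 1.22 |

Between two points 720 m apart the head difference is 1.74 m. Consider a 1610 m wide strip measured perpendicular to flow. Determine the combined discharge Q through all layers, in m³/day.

1360

Flow is parallel to layering, so each bed carries its own Darcy discharge and the transmissivities add.
Σ(K_i·b_i) = 29.3×11.2 + 0.0194×1.62 + 0.984×9.57 + 1.22×10.6 = 350.5 m²/day.
Hydraulic gradient i = Δh / L = 1.74 / 720 = 0.002417.
Q = Σ(K_i·b_i) · W · i = 350.5 × 1610 × 0.002417 = 1364 m³/day.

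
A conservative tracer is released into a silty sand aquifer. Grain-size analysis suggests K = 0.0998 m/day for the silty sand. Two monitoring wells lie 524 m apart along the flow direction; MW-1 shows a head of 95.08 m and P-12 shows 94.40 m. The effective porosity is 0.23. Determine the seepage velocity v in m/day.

0.000563

Hydraulic gradient i = (95.08 − 94.40) / 524 = 0.68 / 524 = 0.001298.
Darcy flux q = K · i = 0.09980 × 0.001298 = 0.0001295 m/day.
Seepage velocity v = q / n_e = 0.0001295 / 0.23 = 0.0005631 m/day.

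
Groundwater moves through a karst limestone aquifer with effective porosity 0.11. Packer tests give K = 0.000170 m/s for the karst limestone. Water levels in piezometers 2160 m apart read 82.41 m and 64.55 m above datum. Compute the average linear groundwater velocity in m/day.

1.10

Convert K: 0.000170 m/s × 86400 = 14.69 m/day.
Hydraulic gradient i = (82.41 − 64.55) / 2160 = 17.86 / 2160 = 0.008269.
Darcy flux q = K · i = 14.69 × 0.008269 = 0.1214 m/day.
Seepage velocity v = q / n_e = 0.1214 / 0.11 = 1.104 m/day.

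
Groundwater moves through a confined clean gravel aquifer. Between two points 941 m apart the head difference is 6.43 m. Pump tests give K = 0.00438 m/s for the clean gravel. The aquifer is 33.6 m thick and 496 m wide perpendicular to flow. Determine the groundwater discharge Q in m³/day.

Convert K: 0.00438 m/s × 86400 = 378.4 m/day.
Cross-sectional area A = 496 × 33.6 = 16666 m².
Hydraulic gradient i = Δh / L = 6.43 / 941 = 0.006833.
Darcy's law: Q = K · A · i = 378.4 × 16666 × 0.006833 = 43095 m³/day.

43100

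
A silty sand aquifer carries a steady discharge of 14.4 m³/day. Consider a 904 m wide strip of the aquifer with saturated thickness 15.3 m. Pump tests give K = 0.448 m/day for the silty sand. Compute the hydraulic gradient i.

Cross-sectional area A = 904 × 15.3 = 13831 m².
From Q = K·A·i, i = Q / (K·A) = 14.4 / (0.4480 × 13831) = 0.002324.

0.00232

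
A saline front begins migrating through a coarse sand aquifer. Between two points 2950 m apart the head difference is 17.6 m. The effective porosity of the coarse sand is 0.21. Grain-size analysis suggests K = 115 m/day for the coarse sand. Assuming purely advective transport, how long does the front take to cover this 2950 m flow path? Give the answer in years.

2.47

Hydraulic gradient i = Δh / L = 17.6 / 2950 = 0.005966.
Darcy flux q = K · i = 115.0 × 0.005966 = 0.6861 m/day.
Seepage velocity v = q / n_e = 0.6861 / 0.21 = 3.267 m/day.
Travel time t = L / v = 2950 / 3.267 = 902.9 days = 2.472 years.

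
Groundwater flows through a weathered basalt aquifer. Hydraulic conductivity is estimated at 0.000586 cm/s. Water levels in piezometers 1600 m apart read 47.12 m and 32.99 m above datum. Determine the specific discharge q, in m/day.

0.00447

Convert K: 0.000586 cm/s × 864 = 0.5063 m/day.
Hydraulic gradient i = (47.12 − 32.99) / 1600 = 14.13 / 1600 = 0.008831.
Specific discharge q = K · i = 0.5063 × 0.008831 = 0.004471 m/day.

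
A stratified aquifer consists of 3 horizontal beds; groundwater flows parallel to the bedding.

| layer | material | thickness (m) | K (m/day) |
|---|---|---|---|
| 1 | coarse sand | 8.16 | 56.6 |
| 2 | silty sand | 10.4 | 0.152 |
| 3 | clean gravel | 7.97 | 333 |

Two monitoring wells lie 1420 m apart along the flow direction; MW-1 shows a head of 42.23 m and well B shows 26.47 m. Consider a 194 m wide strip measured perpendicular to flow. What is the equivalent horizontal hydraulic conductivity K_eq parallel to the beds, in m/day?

Flow is parallel to layering, so each bed carries its own Darcy discharge and the transmissivities add.
Σ(K_i·b_i) = 56.6×8.16 + 0.152×10.4 + 333×7.97 = 3117 m²/day.
Total thickness b = 26.53 m, so K_eq = Σ(K_i·b_i)/b = 117.5 m/day.

118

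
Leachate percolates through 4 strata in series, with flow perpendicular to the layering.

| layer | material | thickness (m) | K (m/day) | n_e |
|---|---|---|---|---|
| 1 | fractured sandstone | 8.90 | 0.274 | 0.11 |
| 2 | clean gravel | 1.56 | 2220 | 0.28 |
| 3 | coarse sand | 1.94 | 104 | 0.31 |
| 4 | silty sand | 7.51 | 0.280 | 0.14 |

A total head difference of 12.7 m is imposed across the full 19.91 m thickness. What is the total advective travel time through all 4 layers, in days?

14.3

With flow normal to the layers, continuity requires the same specific discharge q through every layer.
Σ(b_i/K_i) = 8.90/0.274 + 1.56/2220 + 1.94/104 + 7.51/0.280 = 59.32 d.
q = Δh / Σ(b_i/K_i) = 12.7 / 59.32 = 0.2141 m/day.
In each layer the seepage velocity is v_i = q/n_i, so the layer transit time is t_i = b_i·n_i / q:
  layer 1 (fractured sandstone): t_1 = 8.90 × 0.11 / 0.2141 = 4.573 d
  layer 2 (clean gravel): t_2 = 1.56 × 0.28 / 0.2141 = 2.040 d
  layer 3 (coarse sand): t_3 = 1.94 × 0.31 / 0.2141 = 2.809 d
  layer 4 (silty sand): t_4 = 7.51 × 0.14 / 0.2141 = 4.911 d
Total t = Σ t_i = 14.33 days.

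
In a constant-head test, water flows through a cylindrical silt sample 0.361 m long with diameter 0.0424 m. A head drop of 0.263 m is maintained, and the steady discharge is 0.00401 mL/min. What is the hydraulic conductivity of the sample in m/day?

Cross-sectional area A = π·(d/2)² = π × (0.0424/2)² = 0.001412 m².
Convert discharge: 0.00401 mL/min = 6.683e-11 m³/s.
Darcy's law rearranged: K = Q·L / (A·Δh) = 6.683e-11 × 0.361 / (0.001412 × 0.263) = 6.497e-08 m/s = 0.005614 m/day.

0.00561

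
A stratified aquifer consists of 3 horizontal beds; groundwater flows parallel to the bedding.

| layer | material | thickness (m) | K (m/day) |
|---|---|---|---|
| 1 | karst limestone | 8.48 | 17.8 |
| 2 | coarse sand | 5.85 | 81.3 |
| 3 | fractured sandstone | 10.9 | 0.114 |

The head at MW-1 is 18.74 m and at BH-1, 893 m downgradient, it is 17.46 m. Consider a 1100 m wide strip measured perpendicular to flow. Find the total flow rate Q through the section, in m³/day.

Flow is parallel to layering, so each bed carries its own Darcy discharge and the transmissivities add.
Σ(K_i·b_i) = 17.8×8.48 + 81.3×5.85 + 0.114×10.9 = 627.8 m²/day.
Hydraulic gradient i = (18.74 − 17.46) / 893 = 1.28 / 893 = 0.001433.
Q = Σ(K_i·b_i) · W · i = 627.8 × 1100 × 0.001433 = 989.8 m³/day.

990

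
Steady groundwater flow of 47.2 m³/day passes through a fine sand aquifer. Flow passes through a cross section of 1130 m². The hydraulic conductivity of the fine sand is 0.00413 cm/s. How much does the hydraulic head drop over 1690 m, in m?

Convert K: 0.00413 cm/s × 864 = 3.568 m/day.
From Q = K·A·i, i = Q / (K·A) = 47.2 / (3.568 × 1130) = 0.01171.
Head loss Δh = i · L = 0.01171 × 1690 = 19.78 m.

19.8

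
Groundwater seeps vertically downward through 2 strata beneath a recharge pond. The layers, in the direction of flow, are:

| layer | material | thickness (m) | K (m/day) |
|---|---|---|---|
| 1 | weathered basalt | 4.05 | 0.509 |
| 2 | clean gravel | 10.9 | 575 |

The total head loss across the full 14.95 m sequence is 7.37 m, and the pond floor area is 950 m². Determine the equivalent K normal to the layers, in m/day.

1.87

Flow is perpendicular to layering, so the layers act in series and the equivalent K is the thickness-weighted harmonic mean.
Total thickness L = 4.05 + 10.9 = 14.95 m.
Σ(b_i/K_i) = 4.05/0.509 + 10.9/575 = 7.976 d.
K_eq = L / Σ(b_i/K_i) = 14.95 / 7.976 = 1.874 m/day.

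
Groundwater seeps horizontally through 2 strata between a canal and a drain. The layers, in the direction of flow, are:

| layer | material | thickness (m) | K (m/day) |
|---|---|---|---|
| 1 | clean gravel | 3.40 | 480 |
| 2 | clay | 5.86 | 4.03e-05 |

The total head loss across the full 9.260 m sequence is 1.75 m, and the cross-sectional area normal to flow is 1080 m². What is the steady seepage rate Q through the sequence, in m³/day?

Flow is perpendicular to layering, so the layers act in series and the equivalent K is the thickness-weighted harmonic mean.
Total thickness L = 3.40 + 5.86 = 9.260 m.
Σ(b_i/K_i) = 3.40/480 + 5.86/4.03e-05 = 1.454e+05 d.
K_eq = L / Σ(b_i/K_i) = 9.260 / 1.454e+05 = 6.368e-05 m/day.
Q = K_eq · A · (Δh/L) = 6.368e-05 × 1080 × (1.75/9.260) = 0.01300 m³/day.

0.0130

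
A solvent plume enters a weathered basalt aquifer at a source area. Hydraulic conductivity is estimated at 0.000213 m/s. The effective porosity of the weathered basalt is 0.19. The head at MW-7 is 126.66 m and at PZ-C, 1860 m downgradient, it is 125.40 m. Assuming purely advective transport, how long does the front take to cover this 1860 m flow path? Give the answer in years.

Convert K: 0.000213 m/s × 86400 = 18.40 m/day.
Hydraulic gradient i = (126.66 − 125.40) / 1860 = 1.26 / 1860 = 0.0006774.
Darcy flux q = K · i = 18.40 × 0.0006774 = 0.01247 m/day.
Seepage velocity v = q / n_e = 0.01247 / 0.19 = 0.06561 m/day.
Travel time t = L / v = 1860 / 0.06561 = 28348 days = 77.61 years.

77.6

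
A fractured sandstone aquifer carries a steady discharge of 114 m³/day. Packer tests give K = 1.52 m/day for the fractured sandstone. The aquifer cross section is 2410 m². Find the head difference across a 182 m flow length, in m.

5.66

From Q = K·A·i, i = Q / (K·A) = 114 / (1.520 × 2410) = 0.03112.
Head loss Δh = i · L = 0.03112 × 182 = 5.664 m.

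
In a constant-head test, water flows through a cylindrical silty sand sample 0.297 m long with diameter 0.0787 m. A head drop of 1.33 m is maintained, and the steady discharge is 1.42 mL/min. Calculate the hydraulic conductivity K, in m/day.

0.0939

Cross-sectional area A = π·(d/2)² = π × (0.0787/2)² = 0.004865 m².
Convert discharge: 1.42 mL/min = 2.367e-08 m³/s.
Darcy's law rearranged: K = Q·L / (A·Δh) = 2.367e-08 × 0.297 / (0.004865 × 1.33) = 1.086e-06 m/s = 0.09387 m/day.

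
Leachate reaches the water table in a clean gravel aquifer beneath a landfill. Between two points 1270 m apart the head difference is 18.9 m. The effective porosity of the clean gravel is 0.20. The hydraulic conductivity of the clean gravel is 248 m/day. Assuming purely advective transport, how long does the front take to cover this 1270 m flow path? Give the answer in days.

Hydraulic gradient i = Δh / L = 18.9 / 1270 = 0.01488.
Darcy flux q = K · i = 248.0 × 0.01488 = 3.691 m/day.
Seepage velocity v = q / n_e = 3.691 / 0.20 = 18.45 m/day.
Travel time t = L / v = 1270 / 18.45 = 68.82 days.

68.8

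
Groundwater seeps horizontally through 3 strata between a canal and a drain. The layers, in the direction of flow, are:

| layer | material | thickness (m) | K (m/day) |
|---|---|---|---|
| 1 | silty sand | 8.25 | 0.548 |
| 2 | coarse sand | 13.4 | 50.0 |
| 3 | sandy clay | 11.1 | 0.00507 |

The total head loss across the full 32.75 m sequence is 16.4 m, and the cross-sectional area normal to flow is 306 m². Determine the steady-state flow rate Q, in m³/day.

2.28

Flow is perpendicular to layering, so the layers act in series and the equivalent K is the thickness-weighted harmonic mean.
Total thickness L = 8.25 + 13.4 + 11.1 = 32.75 m.
Σ(b_i/K_i) = 8.25/0.548 + 13.4/50.0 + 11.1/0.00507 = 2205 d.
K_eq = L / Σ(b_i/K_i) = 32.75 / 2205 = 0.01485 m/day.
Q = K_eq · A · (Δh/L) = 0.01485 × 306 × (16.4/32.75) = 2.276 m³/day.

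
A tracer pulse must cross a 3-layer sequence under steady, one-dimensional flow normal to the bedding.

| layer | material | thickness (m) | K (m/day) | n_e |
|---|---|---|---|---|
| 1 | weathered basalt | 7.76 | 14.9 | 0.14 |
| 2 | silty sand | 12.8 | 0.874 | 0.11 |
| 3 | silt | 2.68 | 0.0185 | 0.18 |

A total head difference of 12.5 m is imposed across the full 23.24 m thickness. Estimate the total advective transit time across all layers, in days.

38.1

With flow normal to the layers, continuity requires the same specific discharge q through every layer.
Σ(b_i/K_i) = 7.76/14.9 + 12.8/0.874 + 2.68/0.0185 = 160.0 d.
q = Δh / Σ(b_i/K_i) = 12.5 / 160.0 = 0.07811 m/day.
In each layer the seepage velocity is v_i = q/n_i, so the layer transit time is t_i = b_i·n_i / q:
  layer 1 (weathered basalt): t_1 = 7.76 × 0.14 / 0.07811 = 13.91 d
  layer 2 (silty sand): t_2 = 12.8 × 0.11 / 0.07811 = 18.03 d
  layer 3 (silt): t_3 = 2.68 × 0.18 / 0.07811 = 6.176 d
Total t = Σ t_i = 38.11 days.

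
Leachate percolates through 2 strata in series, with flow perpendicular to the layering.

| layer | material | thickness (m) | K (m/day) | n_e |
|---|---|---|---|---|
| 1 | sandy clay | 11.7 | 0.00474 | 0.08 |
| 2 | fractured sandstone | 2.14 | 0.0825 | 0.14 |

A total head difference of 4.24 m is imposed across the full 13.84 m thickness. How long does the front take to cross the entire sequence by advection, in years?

With flow normal to the layers, continuity requires the same specific discharge q through every layer.
Σ(b_i/K_i) = 11.7/0.00474 + 2.14/0.0825 = 2494 d.
q = Δh / Σ(b_i/K_i) = 4.24 / 2494 = 0.001700 m/day.
In each layer the seepage velocity is v_i = q/n_i, so the layer transit time is t_i = b_i·n_i / q:
  layer 1 (sandy clay): t_1 = 11.7 × 0.08 / 0.001700 = 550.6 d
  layer 2 (fractured sandstone): t_2 = 2.14 × 0.14 / 0.001700 = 176.2 d
Total t = Σ t_i = 726.9 days = 1.990 years.

1.99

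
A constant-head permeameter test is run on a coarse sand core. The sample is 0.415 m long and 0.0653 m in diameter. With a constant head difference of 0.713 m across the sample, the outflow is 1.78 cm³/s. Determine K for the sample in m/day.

26.7

Cross-sectional area A = π·(d/2)² = π × (0.0653/2)² = 0.003349 m².
Convert discharge: 1.78 cm³/s = 1.780e-06 m³/s.
Darcy's law rearranged: K = Q·L / (A·Δh) = 1.780e-06 × 0.415 / (0.003349 × 0.713) = 0.0003094 m/s = 26.73 m/day.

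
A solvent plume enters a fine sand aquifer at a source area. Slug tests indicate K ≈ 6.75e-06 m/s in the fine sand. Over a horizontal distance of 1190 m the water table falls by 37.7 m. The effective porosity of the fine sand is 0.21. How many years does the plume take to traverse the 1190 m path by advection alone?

Convert K: 6.75e-06 m/s × 86400 = 0.5832 m/day.
Hydraulic gradient i = Δh / L = 37.7 / 1190 = 0.03168.
Darcy flux q = K · i = 0.5832 × 0.03168 = 0.01848 m/day.
Seepage velocity v = q / n_e = 0.01848 / 0.21 = 0.08798 m/day.
Travel time t = L / v = 1190 / 0.08798 = 13526 days = 37.03 years.

37.0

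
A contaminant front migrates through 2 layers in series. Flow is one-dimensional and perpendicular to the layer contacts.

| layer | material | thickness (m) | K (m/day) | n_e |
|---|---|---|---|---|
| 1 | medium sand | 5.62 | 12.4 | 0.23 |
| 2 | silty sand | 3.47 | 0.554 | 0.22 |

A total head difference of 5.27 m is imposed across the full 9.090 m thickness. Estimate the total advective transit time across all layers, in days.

With flow normal to the layers, continuity requires the same specific discharge q through every layer.
Σ(b_i/K_i) = 5.62/12.4 + 3.47/0.554 = 6.717 d.
q = Δh / Σ(b_i/K_i) = 5.27 / 6.717 = 0.7846 m/day.
In each layer the seepage velocity is v_i = q/n_i, so the layer transit time is t_i = b_i·n_i / q:
  layer 1 (medium sand): t_1 = 5.62 × 0.23 / 0.7846 = 1.647 d
  layer 2 (silty sand): t_2 = 3.47 × 0.22 / 0.7846 = 0.9730 d
Total t = Σ t_i = 2.620 days.

2.62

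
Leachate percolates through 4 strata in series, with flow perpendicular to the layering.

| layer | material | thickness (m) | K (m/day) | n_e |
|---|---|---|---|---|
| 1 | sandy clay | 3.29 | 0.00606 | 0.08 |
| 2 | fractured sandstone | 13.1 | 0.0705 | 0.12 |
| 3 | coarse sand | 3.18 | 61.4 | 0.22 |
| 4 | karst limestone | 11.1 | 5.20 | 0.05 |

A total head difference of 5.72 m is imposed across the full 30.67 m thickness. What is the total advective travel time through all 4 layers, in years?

1.08

With flow normal to the layers, continuity requires the same specific discharge q through every layer.
Σ(b_i/K_i) = 3.29/0.00606 + 13.1/0.0705 + 3.18/61.4 + 11.1/5.20 = 730.9 d.
q = Δh / Σ(b_i/K_i) = 5.72 / 730.9 = 0.007826 m/day.
In each layer the seepage velocity is v_i = q/n_i, so the layer transit time is t_i = b_i·n_i / q:
  layer 1 (sandy clay): t_1 = 3.29 × 0.08 / 0.007826 = 33.63 d
  layer 2 (fractured sandstone): t_2 = 13.1 × 0.12 / 0.007826 = 200.9 d
  layer 3 (coarse sand): t_3 = 3.18 × 0.22 / 0.007826 = 89.40 d
  layer 4 (karst limestone): t_4 = 11.1 × 0.05 / 0.007826 = 70.92 d
Total t = Σ t_i = 394.8 days = 1.081 years.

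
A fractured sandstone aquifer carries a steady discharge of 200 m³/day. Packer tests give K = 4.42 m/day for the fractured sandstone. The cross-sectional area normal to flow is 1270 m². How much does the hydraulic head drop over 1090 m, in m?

38.8

From Q = K·A·i, i = Q / (K·A) = 200 / (4.420 × 1270) = 0.03563.
Head loss Δh = i · L = 0.03563 × 1090 = 38.84 m.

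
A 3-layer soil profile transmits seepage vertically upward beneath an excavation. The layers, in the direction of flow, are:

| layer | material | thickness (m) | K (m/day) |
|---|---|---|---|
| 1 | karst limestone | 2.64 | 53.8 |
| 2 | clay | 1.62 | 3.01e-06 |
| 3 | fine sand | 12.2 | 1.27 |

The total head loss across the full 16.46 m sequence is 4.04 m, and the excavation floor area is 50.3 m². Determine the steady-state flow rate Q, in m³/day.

0.000378

Flow is perpendicular to layering, so the layers act in series and the equivalent K is the thickness-weighted harmonic mean.
Total thickness L = 2.64 + 1.62 + 12.2 = 16.46 m.
Σ(b_i/K_i) = 2.64/53.8 + 1.62/3.01e-06 + 12.2/1.27 = 5.382e+05 d.
K_eq = L / Σ(b_i/K_i) = 16.46 / 5.382e+05 = 3.058e-05 m/day.
Q = K_eq · A · (Δh/L) = 3.058e-05 × 50.3 × (4.04/16.46) = 0.0003776 m³/day.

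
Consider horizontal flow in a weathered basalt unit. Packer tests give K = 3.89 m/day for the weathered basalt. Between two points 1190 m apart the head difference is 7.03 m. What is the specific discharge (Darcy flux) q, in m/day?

Hydraulic gradient i = Δh / L = 7.03 / 1190 = 0.005908.
Specific discharge q = K · i = 3.890 × 0.005908 = 0.02298 m/day.

0.0230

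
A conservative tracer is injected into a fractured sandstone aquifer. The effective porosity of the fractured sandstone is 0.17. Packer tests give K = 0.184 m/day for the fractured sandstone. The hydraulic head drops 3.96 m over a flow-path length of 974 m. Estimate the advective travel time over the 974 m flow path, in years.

Hydraulic gradient i = Δh / L = 3.96 / 974 = 0.004066.
Darcy flux q = K · i = 0.1840 × 0.004066 = 0.0007481 m/day.
Seepage velocity v = q / n_e = 0.0007481 / 0.17 = 0.004401 m/day.
Travel time t = L / v = 974 / 0.004401 = 2.213e+05 days = 606.0 years.

606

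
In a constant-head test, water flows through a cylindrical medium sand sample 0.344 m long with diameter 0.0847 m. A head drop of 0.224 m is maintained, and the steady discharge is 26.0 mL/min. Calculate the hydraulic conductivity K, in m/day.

Cross-sectional area A = π·(d/2)² = π × (0.0847/2)² = 0.005635 m².
Convert discharge: 26.0 mL/min = 4.333e-07 m³/s.
Darcy's law rearranged: K = Q·L / (A·Δh) = 4.333e-07 × 0.344 / (0.005635 × 0.224) = 0.0001181 m/s = 10.20 m/day.

10.2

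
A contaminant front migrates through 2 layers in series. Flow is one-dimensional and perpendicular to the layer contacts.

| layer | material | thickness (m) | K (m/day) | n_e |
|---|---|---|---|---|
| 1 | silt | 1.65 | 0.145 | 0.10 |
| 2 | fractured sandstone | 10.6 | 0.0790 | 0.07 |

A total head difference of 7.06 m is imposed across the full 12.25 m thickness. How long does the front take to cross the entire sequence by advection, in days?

With flow normal to the layers, continuity requires the same specific discharge q through every layer.
Σ(b_i/K_i) = 1.65/0.145 + 10.6/0.0790 = 145.6 d.
q = Δh / Σ(b_i/K_i) = 7.06 / 145.6 = 0.04850 m/day.
In each layer the seepage velocity is v_i = q/n_i, so the layer transit time is t_i = b_i·n_i / q:
  layer 1 (silt): t_1 = 1.65 × 0.10 / 0.04850 = 3.402 d
  layer 2 (fractured sandstone): t_2 = 10.6 × 0.07 / 0.04850 = 15.30 d
Total t = Σ t_i = 18.70 days.

18.7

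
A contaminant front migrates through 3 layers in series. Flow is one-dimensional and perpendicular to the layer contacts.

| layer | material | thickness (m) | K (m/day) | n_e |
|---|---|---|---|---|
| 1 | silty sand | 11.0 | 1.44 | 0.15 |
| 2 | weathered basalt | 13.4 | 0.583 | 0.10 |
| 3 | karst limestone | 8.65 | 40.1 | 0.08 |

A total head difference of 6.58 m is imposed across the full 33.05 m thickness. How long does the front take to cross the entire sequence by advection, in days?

17.3

With flow normal to the layers, continuity requires the same specific discharge q through every layer.
Σ(b_i/K_i) = 11.0/1.44 + 13.4/0.583 + 8.65/40.1 = 30.84 d.
q = Δh / Σ(b_i/K_i) = 6.58 / 30.84 = 0.2134 m/day.
In each layer the seepage velocity is v_i = q/n_i, so the layer transit time is t_i = b_i·n_i / q:
  layer 1 (silty sand): t_1 = 11.0 × 0.15 / 0.2134 = 7.733 d
  layer 2 (weathered basalt): t_2 = 13.4 × 0.10 / 0.2134 = 6.280 d
  layer 3 (karst limestone): t_3 = 8.65 × 0.08 / 0.2134 = 3.243 d
Total t = Σ t_i = 17.26 days.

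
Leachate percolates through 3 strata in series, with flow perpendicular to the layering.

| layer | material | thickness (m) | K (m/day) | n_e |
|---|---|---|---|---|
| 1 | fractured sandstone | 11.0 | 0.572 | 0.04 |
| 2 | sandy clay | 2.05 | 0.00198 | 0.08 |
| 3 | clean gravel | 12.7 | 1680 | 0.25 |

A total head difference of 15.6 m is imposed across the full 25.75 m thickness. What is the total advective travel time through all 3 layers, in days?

With flow normal to the layers, continuity requires the same specific discharge q through every layer.
Σ(b_i/K_i) = 11.0/0.572 + 2.05/0.00198 + 12.7/1680 = 1055 d.
q = Δh / Σ(b_i/K_i) = 15.6 / 1055 = 0.01479 m/day.
In each layer the seepage velocity is v_i = q/n_i, so the layer transit time is t_i = b_i·n_i / q:
  layer 1 (fractured sandstone): t_1 = 11.0 × 0.04 / 0.01479 = 29.74 d
  layer 2 (sandy clay): t_2 = 2.05 × 0.08 / 0.01479 = 11.09 d
  layer 3 (clean gravel): t_3 = 12.7 × 0.25 / 0.01479 = 214.6 d
Total t = Σ t_i = 255.5 days.

255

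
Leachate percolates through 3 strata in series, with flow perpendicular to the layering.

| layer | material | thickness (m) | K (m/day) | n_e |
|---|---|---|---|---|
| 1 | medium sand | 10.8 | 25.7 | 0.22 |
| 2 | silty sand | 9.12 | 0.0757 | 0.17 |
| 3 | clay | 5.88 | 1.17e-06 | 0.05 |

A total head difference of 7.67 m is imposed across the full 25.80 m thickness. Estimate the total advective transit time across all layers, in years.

With flow normal to the layers, continuity requires the same specific discharge q through every layer.
Σ(b_i/K_i) = 10.8/25.7 + 9.12/0.0757 + 5.88/1.17e-06 = 5.026e+06 d.
q = Δh / Σ(b_i/K_i) = 7.67 / 5.026e+06 = 1.526e-06 m/day.
In each layer the seepage velocity is v_i = q/n_i, so the layer transit time is t_i = b_i·n_i / q:
  layer 1 (medium sand): t_1 = 10.8 × 0.22 / 1.526e-06 = 1.557e+06 d
  layer 2 (silty sand): t_2 = 9.12 × 0.17 / 1.526e-06 = 1.016e+06 d
  layer 3 (clay): t_3 = 5.88 × 0.05 / 1.526e-06 = 1.926e+05 d
Total t = Σ t_i = 2.765e+06 days = 7571 years.

7570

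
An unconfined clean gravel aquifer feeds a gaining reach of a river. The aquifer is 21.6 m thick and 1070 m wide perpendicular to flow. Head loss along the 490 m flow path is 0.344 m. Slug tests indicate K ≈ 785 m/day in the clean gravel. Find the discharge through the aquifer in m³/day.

12700

Cross-sectional area A = 1070 × 21.6 = 23112 m².
Hydraulic gradient i = Δh / L = 0.344 / 490 = 0.0007020.
Darcy's law: Q = K · A · i = 785.0 × 23112 × 0.0007020 = 12737 m³/day.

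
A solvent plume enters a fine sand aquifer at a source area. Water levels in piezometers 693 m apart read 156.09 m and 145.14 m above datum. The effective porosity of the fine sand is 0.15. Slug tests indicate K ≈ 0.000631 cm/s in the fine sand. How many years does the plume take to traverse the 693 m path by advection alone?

33.0

Convert K: 0.000631 cm/s × 864 = 0.5452 m/day.
Hydraulic gradient i = (156.09 − 145.14) / 693 = 10.95 / 693 = 0.01580.
Darcy flux q = K · i = 0.5452 × 0.01580 = 0.008614 m/day.
Seepage velocity v = q / n_e = 0.008614 / 0.15 = 0.05743 m/day.
Travel time t = L / v = 693 / 0.05743 = 12067 days = 33.04 years.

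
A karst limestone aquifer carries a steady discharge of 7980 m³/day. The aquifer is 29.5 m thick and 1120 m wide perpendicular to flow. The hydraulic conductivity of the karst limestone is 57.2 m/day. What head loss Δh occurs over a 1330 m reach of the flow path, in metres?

5.62

Cross-sectional area A = 1120 × 29.5 = 33040 m².
From Q = K·A·i, i = Q / (K·A) = 7980 / (57.20 × 33040) = 0.004222.
Head loss Δh = i · L = 0.004222 × 1330 = 5.616 m.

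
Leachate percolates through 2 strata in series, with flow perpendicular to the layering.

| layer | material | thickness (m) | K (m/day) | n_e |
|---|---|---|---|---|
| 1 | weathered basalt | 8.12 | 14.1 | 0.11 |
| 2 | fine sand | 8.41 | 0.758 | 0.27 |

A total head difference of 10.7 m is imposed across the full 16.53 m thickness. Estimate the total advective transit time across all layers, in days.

With flow normal to the layers, continuity requires the same specific discharge q through every layer.
Σ(b_i/K_i) = 8.12/14.1 + 8.41/0.758 = 11.67 d.
q = Δh / Σ(b_i/K_i) = 10.7 / 11.67 = 0.9168 m/day.
In each layer the seepage velocity is v_i = q/n_i, so the layer transit time is t_i = b_i·n_i / q:
  layer 1 (weathered basalt): t_1 = 8.12 × 0.11 / 0.9168 = 0.9742 d
  layer 2 (fine sand): t_2 = 8.41 × 0.27 / 0.9168 = 2.477 d
Total t = Σ t_i = 3.451 days.

3.45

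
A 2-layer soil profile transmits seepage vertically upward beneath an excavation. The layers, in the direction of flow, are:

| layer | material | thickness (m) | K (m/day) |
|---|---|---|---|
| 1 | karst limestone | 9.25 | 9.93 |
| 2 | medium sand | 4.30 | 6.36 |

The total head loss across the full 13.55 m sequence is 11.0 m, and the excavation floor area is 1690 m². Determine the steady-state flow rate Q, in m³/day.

Flow is perpendicular to layering, so the layers act in series and the equivalent K is the thickness-weighted harmonic mean.
Total thickness L = 9.25 + 4.30 = 13.55 m.
Σ(b_i/K_i) = 9.25/9.93 + 4.30/6.36 = 1.608 d.
K_eq = L / Σ(b_i/K_i) = 13.55 / 1.608 = 8.429 m/day.
Q = K_eq · A · (Δh/L) = 8.429 × 1690 × (11.0/13.55) = 11564 m³/day.

11600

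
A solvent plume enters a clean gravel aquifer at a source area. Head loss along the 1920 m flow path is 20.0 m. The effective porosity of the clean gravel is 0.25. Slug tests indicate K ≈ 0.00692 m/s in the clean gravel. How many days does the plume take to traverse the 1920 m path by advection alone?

Convert K: 0.00692 m/s × 86400 = 597.9 m/day.
Hydraulic gradient i = Δh / L = 20.0 / 1920 = 0.01042.
Darcy flux q = K · i = 597.9 × 0.01042 = 6.228 m/day.
Seepage velocity v = q / n_e = 6.228 / 0.25 = 24.91 m/day.
Travel time t = L / v = 1920 / 24.91 = 77.07 days.

77.1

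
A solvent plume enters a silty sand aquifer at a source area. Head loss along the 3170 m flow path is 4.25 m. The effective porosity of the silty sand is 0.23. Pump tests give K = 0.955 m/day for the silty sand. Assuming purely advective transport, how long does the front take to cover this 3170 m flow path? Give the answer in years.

Hydraulic gradient i = Δh / L = 4.25 / 3170 = 0.001341.
Darcy flux q = K · i = 0.9550 × 0.001341 = 0.001280 m/day.
Seepage velocity v = q / n_e = 0.001280 / 0.23 = 0.005567 m/day.
Travel time t = L / v = 3170 / 0.005567 = 5.694e+05 days = 1559 years.

1560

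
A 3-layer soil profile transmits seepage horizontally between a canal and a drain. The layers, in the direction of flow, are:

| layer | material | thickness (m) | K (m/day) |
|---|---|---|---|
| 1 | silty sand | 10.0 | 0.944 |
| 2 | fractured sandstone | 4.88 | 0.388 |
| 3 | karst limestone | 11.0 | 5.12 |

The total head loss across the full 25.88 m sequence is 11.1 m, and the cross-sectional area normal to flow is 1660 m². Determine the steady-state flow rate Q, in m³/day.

728

Flow is perpendicular to layering, so the layers act in series and the equivalent K is the thickness-weighted harmonic mean.
Total thickness L = 10.0 + 4.88 + 11.0 = 25.88 m.
Σ(b_i/K_i) = 10.0/0.944 + 4.88/0.388 + 11.0/5.12 = 25.32 d.
K_eq = L / Σ(b_i/K_i) = 25.88 / 25.32 = 1.022 m/day.
Q = K_eq · A · (Δh/L) = 1.022 × 1660 × (11.1/25.88) = 727.8 m³/day.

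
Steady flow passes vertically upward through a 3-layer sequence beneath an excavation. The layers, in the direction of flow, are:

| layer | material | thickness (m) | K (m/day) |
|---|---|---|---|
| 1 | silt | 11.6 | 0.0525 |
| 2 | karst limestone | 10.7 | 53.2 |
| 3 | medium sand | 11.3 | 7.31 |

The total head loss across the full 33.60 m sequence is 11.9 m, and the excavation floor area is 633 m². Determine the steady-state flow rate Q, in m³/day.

Flow is perpendicular to layering, so the layers act in series and the equivalent K is the thickness-weighted harmonic mean.
Total thickness L = 11.6 + 10.7 + 11.3 = 33.60 m.
Σ(b_i/K_i) = 11.6/0.0525 + 10.7/53.2 + 11.3/7.31 = 222.7 d.
K_eq = L / Σ(b_i/K_i) = 33.60 / 222.7 = 0.1509 m/day.
Q = K_eq · A · (Δh/L) = 0.1509 × 633 × (11.9/33.60) = 33.82 m³/day.

33.8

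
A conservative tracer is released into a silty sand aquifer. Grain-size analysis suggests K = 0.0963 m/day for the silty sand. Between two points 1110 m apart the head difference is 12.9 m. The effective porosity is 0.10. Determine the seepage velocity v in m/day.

Hydraulic gradient i = Δh / L = 12.9 / 1110 = 0.01162.
Darcy flux q = K · i = 0.09630 × 0.01162 = 0.001119 m/day.
Seepage velocity v = q / n_e = 0.001119 / 0.10 = 0.01119 m/day.

0.0112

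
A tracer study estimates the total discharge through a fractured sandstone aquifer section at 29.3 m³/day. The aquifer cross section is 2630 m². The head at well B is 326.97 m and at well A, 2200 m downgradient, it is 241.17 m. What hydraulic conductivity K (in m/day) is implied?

Hydraulic gradient i = (326.97 − 241.17) / 2200 = 85.8 / 2200 = 0.03900.
From Q = K·A·i, K = Q / (A·i) = 29.3 / (2630 × 0.03900) = 0.2857 m/day.

0.286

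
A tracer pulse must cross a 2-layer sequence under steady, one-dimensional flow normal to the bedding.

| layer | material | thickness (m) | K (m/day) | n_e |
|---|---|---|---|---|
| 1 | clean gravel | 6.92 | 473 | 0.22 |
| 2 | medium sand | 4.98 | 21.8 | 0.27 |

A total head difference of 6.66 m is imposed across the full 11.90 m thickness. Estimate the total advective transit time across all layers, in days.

0.105

With flow normal to the layers, continuity requires the same specific discharge q through every layer.
Σ(b_i/K_i) = 6.92/473 + 4.98/21.8 = 0.2431 d.
q = Δh / Σ(b_i/K_i) = 6.66 / 0.2431 = 27.40 m/day.
In each layer the seepage velocity is v_i = q/n_i, so the layer transit time is t_i = b_i·n_i / q:
  layer 1 (clean gravel): t_1 = 6.92 × 0.22 / 27.40 = 0.05556 d
  layer 2 (medium sand): t_2 = 4.98 × 0.27 / 27.40 = 0.04907 d
Total t = Σ t_i = 0.1046 days.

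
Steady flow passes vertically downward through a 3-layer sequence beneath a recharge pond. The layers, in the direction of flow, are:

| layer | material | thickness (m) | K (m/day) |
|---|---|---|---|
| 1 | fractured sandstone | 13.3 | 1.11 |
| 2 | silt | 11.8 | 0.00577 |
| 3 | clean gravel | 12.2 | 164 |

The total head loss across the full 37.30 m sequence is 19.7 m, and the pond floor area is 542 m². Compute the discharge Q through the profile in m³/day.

Flow is perpendicular to layering, so the layers act in series and the equivalent K is the thickness-weighted harmonic mean.
Total thickness L = 13.3 + 11.8 + 12.2 = 37.30 m.
Σ(b_i/K_i) = 13.3/1.11 + 11.8/0.00577 + 12.2/164 = 2057 d.
K_eq = L / Σ(b_i/K_i) = 37.30 / 2057 = 0.01813 m/day.
Q = K_eq · A · (Δh/L) = 0.01813 × 542 × (19.7/37.30) = 5.190 m³/day.

5.19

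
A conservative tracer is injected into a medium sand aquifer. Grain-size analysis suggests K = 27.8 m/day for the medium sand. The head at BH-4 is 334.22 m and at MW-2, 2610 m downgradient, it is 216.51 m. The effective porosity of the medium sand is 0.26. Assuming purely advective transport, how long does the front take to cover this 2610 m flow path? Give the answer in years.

1.48

Hydraulic gradient i = (334.22 − 216.51) / 2610 = 117.71 / 2610 = 0.04510.
Darcy flux q = K · i = 27.80 × 0.04510 = 1.254 m/day.
Seepage velocity v = q / n_e = 1.254 / 0.26 = 4.822 m/day.
Travel time t = L / v = 2610 / 4.822 = 541.2 days = 1.482 years.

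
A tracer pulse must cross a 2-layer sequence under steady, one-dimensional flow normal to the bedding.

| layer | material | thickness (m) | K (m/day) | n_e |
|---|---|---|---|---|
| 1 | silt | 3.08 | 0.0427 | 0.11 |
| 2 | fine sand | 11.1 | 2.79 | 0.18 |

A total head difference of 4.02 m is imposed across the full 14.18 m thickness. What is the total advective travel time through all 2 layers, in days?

With flow normal to the layers, continuity requires the same specific discharge q through every layer.
Σ(b_i/K_i) = 3.08/0.0427 + 11.1/2.79 = 76.11 d.
q = Δh / Σ(b_i/K_i) = 4.02 / 76.11 = 0.05282 m/day.
In each layer the seepage velocity is v_i = q/n_i, so the layer transit time is t_i = b_i·n_i / q:
  layer 1 (silt): t_1 = 3.08 × 0.11 / 0.05282 = 6.414 d
  layer 2 (fine sand): t_2 = 11.1 × 0.18 / 0.05282 = 37.83 d
Total t = Σ t_i = 44.24 days.

44.2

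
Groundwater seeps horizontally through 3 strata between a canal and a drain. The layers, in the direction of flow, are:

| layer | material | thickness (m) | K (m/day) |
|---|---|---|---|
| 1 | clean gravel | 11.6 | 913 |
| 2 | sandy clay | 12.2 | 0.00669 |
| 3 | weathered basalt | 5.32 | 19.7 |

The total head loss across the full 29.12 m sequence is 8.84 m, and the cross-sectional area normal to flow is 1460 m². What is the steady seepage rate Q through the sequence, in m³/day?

Flow is perpendicular to layering, so the layers act in series and the equivalent K is the thickness-weighted harmonic mean.
Total thickness L = 11.6 + 12.2 + 5.32 = 29.12 m.
Σ(b_i/K_i) = 11.6/913 + 12.2/0.00669 + 5.32/19.7 = 1824 d.
K_eq = L / Σ(b_i/K_i) = 29.12 / 1824 = 0.01597 m/day.
Q = K_eq · A · (Δh/L) = 0.01597 × 1460 × (8.84/29.12) = 7.076 m³/day.

7.08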